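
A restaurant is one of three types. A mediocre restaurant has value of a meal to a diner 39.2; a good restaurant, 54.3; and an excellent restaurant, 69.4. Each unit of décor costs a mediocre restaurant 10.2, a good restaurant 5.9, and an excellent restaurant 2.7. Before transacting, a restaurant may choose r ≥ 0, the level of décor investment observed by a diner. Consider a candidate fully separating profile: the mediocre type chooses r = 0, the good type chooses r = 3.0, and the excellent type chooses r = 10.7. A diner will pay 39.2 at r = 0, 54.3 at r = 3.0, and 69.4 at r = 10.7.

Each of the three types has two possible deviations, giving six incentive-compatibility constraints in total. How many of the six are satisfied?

Mediocre (own payoff 39.2): to r=3.0 gives 54.3 − 10.2×3.0 = 23.7 → no gain ✓; to r=10.7 gives 69.4 − 10.2×10.7 = -39.74 → no gain ✓.
Excellent (own payoff 69.4 − 2.7×10.7 = 40.51): to r=0 gives 39.2 → no gain ✓; to r=3.0 gives 54.3 − 2.7×3.0 = 46.2 → profitable ✗.
Good (own payoff 54.3 − 5.9×3.0 = 36.6): to r=0 gives 39.2 → profitable ✗; to r=10.7 gives 69.4 − 5.9×10.7 = 6.27 → no gain ✓.
4 of the 6 constraints hold; not an equilibrium.

4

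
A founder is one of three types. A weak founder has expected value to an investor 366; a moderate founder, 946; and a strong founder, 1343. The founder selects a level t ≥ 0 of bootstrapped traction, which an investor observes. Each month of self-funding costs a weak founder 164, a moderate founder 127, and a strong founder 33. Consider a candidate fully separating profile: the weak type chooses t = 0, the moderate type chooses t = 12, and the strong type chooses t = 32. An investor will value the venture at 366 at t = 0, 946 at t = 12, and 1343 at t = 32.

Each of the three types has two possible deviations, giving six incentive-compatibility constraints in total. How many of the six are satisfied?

3

Strong (own payoff 1343 − 33×32 = 287): to t=0 gives 366 → profitable ✗; to t=12 gives 946 − 33×12 = 550 → profitable ✗.
Weak (own payoff 366): to t=12 gives 946 − 164×12 = -1022 → no gain ✓; to t=32 gives 1343 − 164×32 = -3905 → no gain ✓.
Moderate (own payoff 946 − 127×12 = -578): to t=0 gives 366 → profitable ✗; to t=32 gives 1343 − 127×32 = -2721 → no gain ✓.
3 of the 6 constraints hold; not an equilibrium.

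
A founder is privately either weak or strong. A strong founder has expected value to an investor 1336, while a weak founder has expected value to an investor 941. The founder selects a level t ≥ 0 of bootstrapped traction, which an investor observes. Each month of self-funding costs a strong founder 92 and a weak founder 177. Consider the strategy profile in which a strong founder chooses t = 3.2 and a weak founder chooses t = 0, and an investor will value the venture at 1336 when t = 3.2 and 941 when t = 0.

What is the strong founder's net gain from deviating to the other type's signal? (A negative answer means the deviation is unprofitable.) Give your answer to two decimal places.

-100.60

Playing t = 3.2 the strong founder receives 1336 − 92 × 3.2 = 1041.6.
Deviating to t = 0 yields 941 instead.
Gain from deviating: 941 − 1041.6 = -100.60.
The gain is negative, so the strong type's incentive-compatibility constraint is satisfied.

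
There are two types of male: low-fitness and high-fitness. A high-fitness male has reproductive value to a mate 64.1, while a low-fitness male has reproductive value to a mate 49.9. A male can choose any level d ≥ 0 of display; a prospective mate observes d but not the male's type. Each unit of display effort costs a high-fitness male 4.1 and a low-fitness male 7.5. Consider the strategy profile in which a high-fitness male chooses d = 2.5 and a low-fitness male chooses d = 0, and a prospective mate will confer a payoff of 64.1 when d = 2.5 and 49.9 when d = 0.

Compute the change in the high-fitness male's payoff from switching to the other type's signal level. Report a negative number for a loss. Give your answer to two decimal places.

-3.95

Playing d = 2.5 the high-fitness male receives 64.1 − 4.1 × 2.5 = 53.85.
Deviating to d = 0 yields 49.9 instead.
Gain from deviating: 49.9 − 53.85 = -3.95.
The gain is negative, so the high-fitness type's incentive-compatibility constraint is satisfied.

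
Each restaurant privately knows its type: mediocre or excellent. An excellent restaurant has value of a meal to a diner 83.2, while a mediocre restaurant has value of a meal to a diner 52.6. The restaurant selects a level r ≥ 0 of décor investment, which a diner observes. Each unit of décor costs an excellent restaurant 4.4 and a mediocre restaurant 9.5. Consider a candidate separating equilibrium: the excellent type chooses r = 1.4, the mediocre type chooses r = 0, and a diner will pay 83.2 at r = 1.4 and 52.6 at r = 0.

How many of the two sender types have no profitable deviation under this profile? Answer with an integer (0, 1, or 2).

Excellent type: signal → 83.2 − 4.4 × 1.4 = 77.04; deviate to 0 → 52.6. IC holds (77.04 ≥ 52.6).
Mediocre type: stay at 0 → 52.6; mimic → 83.2 − 9.5 × 1.4 = 69.9. IC fails (52.6 < 69.9).
1 of 2 constraints hold, so this profile is not an equilibrium.

1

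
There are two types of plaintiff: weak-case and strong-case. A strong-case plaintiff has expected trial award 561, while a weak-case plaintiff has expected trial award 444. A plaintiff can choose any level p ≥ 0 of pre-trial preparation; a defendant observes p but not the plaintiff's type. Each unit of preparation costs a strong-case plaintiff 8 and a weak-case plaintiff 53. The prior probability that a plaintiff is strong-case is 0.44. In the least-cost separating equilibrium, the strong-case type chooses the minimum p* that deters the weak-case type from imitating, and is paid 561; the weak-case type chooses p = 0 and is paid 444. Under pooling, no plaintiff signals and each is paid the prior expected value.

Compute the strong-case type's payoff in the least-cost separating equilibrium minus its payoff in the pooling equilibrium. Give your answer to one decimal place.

Least-cost separating signal: p* solves 444 = 561 − 53·p*, so p* = (561 − 444)/53 ≈ 2.2075.
Strong-case type's separating payoff: 561 − 8 × p* = 561 − 8 × (561 − 444)/53 = 561 − 936/53 ≈ 543.340.
Pooling payoff: 0.44 × 561 + 0.56 × 444 = 495.48.
Difference: 543.340 − 495.48 = 47.86, i.e. 47.9 to one decimal place.
The strong-case type prefers to separate.

47.9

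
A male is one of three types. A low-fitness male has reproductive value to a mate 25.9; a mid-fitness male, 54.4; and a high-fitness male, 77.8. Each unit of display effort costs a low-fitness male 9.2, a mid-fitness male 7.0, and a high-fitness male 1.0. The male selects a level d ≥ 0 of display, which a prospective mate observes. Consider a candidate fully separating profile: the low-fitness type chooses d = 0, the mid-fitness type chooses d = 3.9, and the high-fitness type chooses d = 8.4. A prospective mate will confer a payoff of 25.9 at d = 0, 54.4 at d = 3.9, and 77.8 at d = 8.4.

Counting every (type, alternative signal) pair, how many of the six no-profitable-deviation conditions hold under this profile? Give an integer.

6

Low-fitness (own payoff 25.9): to d=3.9 gives 54.4 − 9.2×3.9 = 18.52 → no gain ✓; to d=8.4 gives 77.8 − 9.2×8.4 = 0.52 → no gain ✓.
High-fitness (own payoff 77.8 − 1.0×8.4 = 69.4): to d=0 gives 25.9 → no gain ✓; to d=3.9 gives 54.4 − 1.0×3.9 = 50.5 → no gain ✓.
Mid-fitness (own payoff 54.4 − 7.0×3.9 = 27.1): to d=0 gives 25.9 → no gain ✓; to d=8.4 gives 77.8 − 7.0×8.4 = 19 → no gain ✓.
6 of the 6 constraints hold; this profile is a separating equilibrium.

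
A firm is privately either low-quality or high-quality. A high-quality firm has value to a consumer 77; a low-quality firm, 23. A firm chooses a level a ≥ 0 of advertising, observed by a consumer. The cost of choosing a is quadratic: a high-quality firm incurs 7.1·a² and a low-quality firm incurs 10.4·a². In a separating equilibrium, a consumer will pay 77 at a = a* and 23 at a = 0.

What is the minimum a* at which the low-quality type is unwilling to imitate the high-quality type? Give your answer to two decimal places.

2.28

The low-quality type at a = 0 receives 23; imitating at a* yields 77 − 10.4·a*².
Indifference: 23 = 77 − 10.4·a*², so a*² = (77 − 23) / 10.4 ≈ 5.1923.
a* = √5.1923 ≈ 2.28.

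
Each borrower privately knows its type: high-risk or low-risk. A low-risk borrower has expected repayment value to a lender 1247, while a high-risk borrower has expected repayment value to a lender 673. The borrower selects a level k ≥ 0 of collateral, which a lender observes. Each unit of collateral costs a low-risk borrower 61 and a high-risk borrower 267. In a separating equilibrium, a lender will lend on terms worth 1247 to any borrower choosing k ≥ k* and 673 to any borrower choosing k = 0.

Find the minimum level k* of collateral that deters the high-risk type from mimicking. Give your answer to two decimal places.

2.15

A high-risk borrower choosing k = 0 receives 673.
Imitating at k* instead would pay 1247 at cost 267·k*, netting 1247 − 267·k*.
Indifference: 673 = 1247 − 267·k*, so k* = (1247 − 673) / 267 ≈ 2.15.
At k* the high-risk type's incentive constraint just binds; the low-risk type strictly prefers k* since its per-unit cost is lower.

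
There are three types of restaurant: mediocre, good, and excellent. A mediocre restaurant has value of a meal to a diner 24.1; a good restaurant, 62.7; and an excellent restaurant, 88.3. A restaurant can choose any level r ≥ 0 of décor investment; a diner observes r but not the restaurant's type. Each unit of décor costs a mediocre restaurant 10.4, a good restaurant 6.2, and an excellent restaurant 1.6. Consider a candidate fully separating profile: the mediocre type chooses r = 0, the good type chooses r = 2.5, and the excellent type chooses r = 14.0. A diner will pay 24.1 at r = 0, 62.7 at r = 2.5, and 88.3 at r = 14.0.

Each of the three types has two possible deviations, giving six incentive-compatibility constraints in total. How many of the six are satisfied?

Good (own payoff 62.7 − 6.2×2.5 = 47.2): to r=0 gives 24.1 → no gain ✓; to r=14.0 gives 88.3 − 6.2×14.0 = 1.5 → no gain ✓.
Mediocre (own payoff 24.1): to r=2.5 gives 62.7 − 10.4×2.5 = 36.7 → profitable ✗; to r=14.0 gives 88.3 − 10.4×14.0 = -57.3 → no gain ✓.
Excellent (own payoff 88.3 − 1.6×14.0 = 65.9): to r=0 gives 24.1 → no gain ✓; to r=2.5 gives 62.7 − 1.6×2.5 = 58.7 → no gain ✓.
5 of the 6 constraints hold; not an equilibrium.

5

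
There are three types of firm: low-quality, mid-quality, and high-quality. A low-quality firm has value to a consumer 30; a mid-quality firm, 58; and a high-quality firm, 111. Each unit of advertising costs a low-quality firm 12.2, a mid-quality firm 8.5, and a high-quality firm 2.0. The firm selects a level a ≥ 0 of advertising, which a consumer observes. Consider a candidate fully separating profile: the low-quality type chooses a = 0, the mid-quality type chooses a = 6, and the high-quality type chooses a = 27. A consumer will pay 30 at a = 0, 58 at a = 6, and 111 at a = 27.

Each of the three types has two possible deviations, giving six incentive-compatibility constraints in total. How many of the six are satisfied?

Low-quality (own payoff 30): to a=6 gives 58 − 12.2×6 = -15.2 → no gain ✓; to a=27 gives 111 − 12.2×27 = -218.4 → no gain ✓.
High-quality (own payoff 111 − 2.0×27 = 57): to a=0 gives 30 → no gain ✓; to a=6 gives 58 − 2.0×6 = 46 → no gain ✓.
Mid-quality (own payoff 58 − 8.5×6 = 7): to a=0 gives 30 → profitable ✗; to a=27 gives 111 − 8.5×27 = -118.5 → no gain ✓.
5 of the 6 constraints hold; not an equilibrium.

5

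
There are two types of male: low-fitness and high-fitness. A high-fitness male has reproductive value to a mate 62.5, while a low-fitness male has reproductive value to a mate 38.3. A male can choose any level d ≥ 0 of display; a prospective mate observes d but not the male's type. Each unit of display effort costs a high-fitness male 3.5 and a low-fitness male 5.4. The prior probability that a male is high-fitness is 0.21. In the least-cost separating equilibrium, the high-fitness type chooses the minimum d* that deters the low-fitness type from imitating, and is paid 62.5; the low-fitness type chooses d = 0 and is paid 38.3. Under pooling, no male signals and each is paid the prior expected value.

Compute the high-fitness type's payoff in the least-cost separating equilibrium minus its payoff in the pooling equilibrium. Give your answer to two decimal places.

3.43

Least-cost separating signal: d* solves 38.3 = 62.5 − 5.4·d*, so d* = (62.5 − 38.3)/5.4 ≈ 4.4815.
High-fitness type's separating payoff: 62.5 − 3.5 × d* = 62.5 − 3.5 × (62.5 − 38.3)/5.4 = 62.5 − 84.7/5.4 ≈ 46.8148.
Pooling payoff: 0.21 × 62.5 + 0.79 × 38.3 = 43.382.
Difference: 46.8148 − 43.382 = 3.4328, i.e. 3.43 to two decimal places.
The high-fitness type prefers to separate.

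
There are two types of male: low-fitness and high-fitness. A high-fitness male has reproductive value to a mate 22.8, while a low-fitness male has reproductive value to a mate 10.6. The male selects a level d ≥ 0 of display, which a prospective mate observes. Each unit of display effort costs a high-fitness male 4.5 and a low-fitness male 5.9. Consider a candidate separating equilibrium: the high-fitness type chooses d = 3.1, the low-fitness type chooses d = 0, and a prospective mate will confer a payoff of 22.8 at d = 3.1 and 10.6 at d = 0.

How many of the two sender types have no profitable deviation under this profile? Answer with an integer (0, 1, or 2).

Low-fitness type: stay at 0 → 10.6; mimic → 22.8 − 5.9 × 3.1 = 4.51. IC holds (10.6 ≥ 4.51).
High-fitness type: signal → 22.8 − 4.5 × 3.1 = 8.85; deviate to 0 → 10.6. IC fails (8.85 < 10.6).
1 of 2 constraints hold, so this profile is not an equilibrium.

1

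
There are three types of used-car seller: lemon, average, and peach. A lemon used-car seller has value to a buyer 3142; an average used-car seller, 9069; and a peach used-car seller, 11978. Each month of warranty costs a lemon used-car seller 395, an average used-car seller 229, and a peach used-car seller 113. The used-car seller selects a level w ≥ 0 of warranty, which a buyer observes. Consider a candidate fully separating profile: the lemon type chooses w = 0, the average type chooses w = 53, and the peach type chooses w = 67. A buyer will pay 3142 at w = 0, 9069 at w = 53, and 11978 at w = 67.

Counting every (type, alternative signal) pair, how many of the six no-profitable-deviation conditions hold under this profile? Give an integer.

Peach (own payoff 11978 − 113×67 = 4407): to w=0 gives 3142 → no gain ✓; to w=53 gives 9069 − 113×53 = 3080 → no gain ✓.
Average (own payoff 9069 − 229×53 = -3068): to w=0 gives 3142 → profitable ✗; to w=67 gives 11978 − 229×67 = -3365 → no gain ✓.
Lemon (own payoff 3142): to w=53 gives 9069 − 395×53 = -11866 → no gain ✓; to w=67 gives 11978 − 395×67 = -14487 → no gain ✓.
5 of the 6 constraints hold; not an equilibrium.

5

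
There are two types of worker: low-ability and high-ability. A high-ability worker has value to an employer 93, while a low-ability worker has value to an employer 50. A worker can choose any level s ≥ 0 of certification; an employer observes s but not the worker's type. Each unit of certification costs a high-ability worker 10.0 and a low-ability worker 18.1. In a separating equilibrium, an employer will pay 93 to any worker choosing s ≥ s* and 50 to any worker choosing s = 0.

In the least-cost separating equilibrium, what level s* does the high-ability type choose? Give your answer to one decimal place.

A low-ability worker choosing s = 0 receives 50.
Imitating at s* instead would pay 93 at cost 18.1·s*, netting 93 − 18.1·s*.
Indifference: 50 = 93 − 18.1·s*, so s* = (93 − 50) / 18.1 ≈ 2.4.
This is the low-ability type's binding incentive-compatibility constraint; any s ≥ 2.4 sustains separation on that side.

2.4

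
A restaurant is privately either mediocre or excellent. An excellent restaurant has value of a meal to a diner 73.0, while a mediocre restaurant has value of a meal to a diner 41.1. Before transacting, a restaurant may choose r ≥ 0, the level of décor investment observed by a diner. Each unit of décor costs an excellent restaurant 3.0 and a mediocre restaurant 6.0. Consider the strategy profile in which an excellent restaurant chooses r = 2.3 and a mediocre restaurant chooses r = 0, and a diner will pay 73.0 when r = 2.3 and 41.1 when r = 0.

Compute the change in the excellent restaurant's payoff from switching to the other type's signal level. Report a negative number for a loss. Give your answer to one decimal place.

Playing r = 2.3 the excellent restaurant receives 73.0 − 3.0 × 2.3 = 66.1.
Deviating to r = 0 yields 41.1 instead.
Gain from deviating: 41.1 − 66.1 = -25.0.
The gain is negative, so the excellent type's incentive-compatibility constraint is satisfied.

-25.0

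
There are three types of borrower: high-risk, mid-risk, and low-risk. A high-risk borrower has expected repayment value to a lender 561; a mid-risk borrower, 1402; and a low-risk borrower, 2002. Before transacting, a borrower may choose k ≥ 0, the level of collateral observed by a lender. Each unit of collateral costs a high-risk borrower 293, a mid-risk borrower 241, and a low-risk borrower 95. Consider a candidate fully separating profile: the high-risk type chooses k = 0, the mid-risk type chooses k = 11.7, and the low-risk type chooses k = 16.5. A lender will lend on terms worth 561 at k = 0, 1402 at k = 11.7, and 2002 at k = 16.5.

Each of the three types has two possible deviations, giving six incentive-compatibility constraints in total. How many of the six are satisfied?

4

Low-risk (own payoff 2002 − 95×16.5 = 434.5): to k=0 gives 561 → profitable ✗; to k=11.7 gives 1402 − 95×11.7 = 290.5 → no gain ✓.
Mid-risk (own payoff 1402 − 241×11.7 = -1417.7): to k=0 gives 561 → profitable ✗; to k=16.5 gives 2002 − 241×16.5 = -1974.5 → no gain ✓.
High-risk (own payoff 561): to k=11.7 gives 1402 − 293×11.7 = -2026.1 → no gain ✓; to k=16.5 gives 2002 − 293×16.5 = -2832.5 → no gain ✓.
4 of the 6 constraints hold; not an equilibrium.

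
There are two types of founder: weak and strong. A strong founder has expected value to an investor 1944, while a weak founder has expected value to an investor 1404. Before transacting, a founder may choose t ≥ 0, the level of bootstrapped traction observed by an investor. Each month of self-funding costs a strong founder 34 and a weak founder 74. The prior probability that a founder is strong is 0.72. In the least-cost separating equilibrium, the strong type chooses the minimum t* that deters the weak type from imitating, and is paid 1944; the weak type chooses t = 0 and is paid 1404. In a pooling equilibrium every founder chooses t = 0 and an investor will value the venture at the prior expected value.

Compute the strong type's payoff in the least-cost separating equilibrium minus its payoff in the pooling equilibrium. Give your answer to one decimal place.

Least-cost separating signal: t* solves 1404 = 1944 − 74·t*, so t* = (1944 − 1404)/74 ≈ 7.2973.
Strong type's separating payoff: 1944 − 34 × t* = 1944 − 34 × (1944 − 1404)/74 = 1944 − 18360/74 ≈ 1695.892.
Pooling payoff: 0.72 × 1944 + 0.28 × 1404 = 1792.8.
Difference: 1695.892 − 1792.8 = -96.908, i.e. -96.9 to one decimal place.
The strong type would prefer the pooling outcome.

-96.9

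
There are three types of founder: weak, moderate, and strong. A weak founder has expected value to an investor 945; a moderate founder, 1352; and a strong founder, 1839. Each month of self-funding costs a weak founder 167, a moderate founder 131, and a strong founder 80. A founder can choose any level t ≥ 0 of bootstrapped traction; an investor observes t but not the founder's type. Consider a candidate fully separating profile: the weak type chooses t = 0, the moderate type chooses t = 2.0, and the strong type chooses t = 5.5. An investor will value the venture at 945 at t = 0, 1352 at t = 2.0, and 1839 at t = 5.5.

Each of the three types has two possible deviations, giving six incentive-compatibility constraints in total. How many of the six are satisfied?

4

Strong (own payoff 1839 − 80×5.5 = 1399): to t=0 gives 945 → no gain ✓; to t=2.0 gives 1352 − 80×2.0 = 1192 → no gain ✓.
Weak (own payoff 945): to t=2.0 gives 1352 − 167×2.0 = 1018 → profitable ✗; to t=5.5 gives 1839 − 167×5.5 = 920.5 → no gain ✓.
Moderate (own payoff 1352 − 131×2.0 = 1090): to t=0 gives 945 → no gain ✓; to t=5.5 gives 1839 − 131×5.5 = 1118.5 → profitable ✗.
4 of the 6 constraints hold; not an equilibrium.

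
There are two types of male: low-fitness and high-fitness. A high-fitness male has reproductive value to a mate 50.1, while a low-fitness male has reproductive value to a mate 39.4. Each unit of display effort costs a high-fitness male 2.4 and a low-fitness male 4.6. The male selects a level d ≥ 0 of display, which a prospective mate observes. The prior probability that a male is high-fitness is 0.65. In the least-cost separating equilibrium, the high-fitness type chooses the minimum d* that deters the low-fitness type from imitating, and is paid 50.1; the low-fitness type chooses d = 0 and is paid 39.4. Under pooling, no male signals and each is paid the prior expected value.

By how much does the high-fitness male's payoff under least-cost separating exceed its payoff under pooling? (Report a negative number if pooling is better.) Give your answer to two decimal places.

Least-cost separating signal: d* solves 39.4 = 50.1 − 4.6·d*, so d* = (50.1 − 39.4)/4.6 ≈ 2.3261.
High-fitness type's separating payoff: 50.1 − 2.4 × d* = 50.1 − 2.4 × (50.1 − 39.4)/4.6 = 50.1 − 25.68/4.6 ≈ 44.5174.
Pooling payoff: 0.65 × 50.1 + 0.35 × 39.4 = 46.355.
Difference: 44.5174 − 46.355 = -1.8376, i.e. -1.84 to two decimal places.
The high-fitness type would prefer the pooling outcome.

-1.84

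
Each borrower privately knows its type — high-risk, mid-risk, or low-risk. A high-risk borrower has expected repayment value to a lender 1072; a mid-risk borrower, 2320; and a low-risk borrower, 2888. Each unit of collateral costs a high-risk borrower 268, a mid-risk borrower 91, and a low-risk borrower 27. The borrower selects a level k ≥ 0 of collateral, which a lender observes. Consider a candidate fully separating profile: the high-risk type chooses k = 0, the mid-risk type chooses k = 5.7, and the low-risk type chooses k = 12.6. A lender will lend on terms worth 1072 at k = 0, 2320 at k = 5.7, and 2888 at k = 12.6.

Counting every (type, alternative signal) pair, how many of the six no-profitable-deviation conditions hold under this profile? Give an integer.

Low-risk (own payoff 2888 − 27×12.6 = 2547.8): to k=0 gives 1072 → no gain ✓; to k=5.7 gives 2320 − 27×5.7 = 2166.1 → no gain ✓.
High-risk (own payoff 1072): to k=5.7 gives 2320 − 268×5.7 = 792.4 → no gain ✓; to k=12.6 gives 2888 − 268×12.6 = -488.8 → no gain ✓.
Mid-risk (own payoff 2320 − 91×5.7 = 1801.3): to k=0 gives 1072 → no gain ✓; to k=12.6 gives 2888 − 91×12.6 = 1741.4 → no gain ✓.
6 of the 6 constraints hold; this profile is a separating equilibrium.

6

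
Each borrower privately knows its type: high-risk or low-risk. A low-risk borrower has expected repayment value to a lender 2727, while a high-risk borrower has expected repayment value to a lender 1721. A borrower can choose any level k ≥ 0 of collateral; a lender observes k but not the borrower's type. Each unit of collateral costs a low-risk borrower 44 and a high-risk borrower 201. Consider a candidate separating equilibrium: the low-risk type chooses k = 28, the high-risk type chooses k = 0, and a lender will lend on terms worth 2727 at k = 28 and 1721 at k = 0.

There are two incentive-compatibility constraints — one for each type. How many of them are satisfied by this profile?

1

Low-risk type: signal → 2727 − 44 × 28 = 1495; deviate to 0 → 1721. IC fails (1495 < 1721).
High-risk type: stay at 0 → 1721; mimic → 2727 − 201 × 28 = -2901. IC holds (1721 ≥ -2901).
1 of 2 constraints hold, so this profile is not an equilibrium.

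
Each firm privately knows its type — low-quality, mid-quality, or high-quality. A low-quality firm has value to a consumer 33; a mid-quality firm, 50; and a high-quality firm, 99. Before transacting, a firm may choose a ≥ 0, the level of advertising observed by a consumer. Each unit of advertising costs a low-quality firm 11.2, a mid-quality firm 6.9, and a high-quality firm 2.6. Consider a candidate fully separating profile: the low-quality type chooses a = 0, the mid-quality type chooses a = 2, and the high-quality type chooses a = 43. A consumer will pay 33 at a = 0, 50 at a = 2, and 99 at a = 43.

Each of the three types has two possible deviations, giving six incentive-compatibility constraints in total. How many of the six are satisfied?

4

Mid-quality (own payoff 50 − 6.9×2 = 36.2): to a=0 gives 33 → no gain ✓; to a=43 gives 99 − 6.9×43 = -197.7 → no gain ✓.
High-quality (own payoff 99 − 2.6×43 = -12.8): to a=0 gives 33 → profitable ✗; to a=2 gives 50 − 2.6×2 = 44.8 → profitable ✗.
Low-quality (own payoff 33): to a=2 gives 50 − 11.2×2 = 27.6 → no gain ✓; to a=43 gives 99 − 11.2×43 = -382.6 → no gain ✓.
4 of the 6 constraints hold; not an equilibrium.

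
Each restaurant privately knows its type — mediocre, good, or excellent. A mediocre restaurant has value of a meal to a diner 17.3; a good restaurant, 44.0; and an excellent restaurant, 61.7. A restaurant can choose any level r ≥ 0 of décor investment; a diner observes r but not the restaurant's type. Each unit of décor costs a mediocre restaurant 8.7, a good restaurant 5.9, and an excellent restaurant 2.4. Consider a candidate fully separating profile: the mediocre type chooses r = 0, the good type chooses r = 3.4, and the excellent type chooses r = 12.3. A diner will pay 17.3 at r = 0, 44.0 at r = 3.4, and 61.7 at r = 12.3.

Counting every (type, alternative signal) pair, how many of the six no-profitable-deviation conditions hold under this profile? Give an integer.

5

Excellent (own payoff 61.7 − 2.4×12.3 = 32.18): to r=0 gives 17.3 → no gain ✓; to r=3.4 gives 44.0 − 2.4×3.4 = 35.84 → profitable ✗.
Good (own payoff 44.0 − 5.9×3.4 = 23.94): to r=0 gives 17.3 → no gain ✓; to r=12.3 gives 61.7 − 5.9×12.3 = -10.87 → no gain ✓.
Mediocre (own payoff 17.3): to r=3.4 gives 44.0 − 8.7×3.4 = 14.42 → no gain ✓; to r=12.3 gives 61.7 − 8.7×12.3 = -45.31 → no gain ✓.
5 of the 6 constraints hold; not an equilibrium.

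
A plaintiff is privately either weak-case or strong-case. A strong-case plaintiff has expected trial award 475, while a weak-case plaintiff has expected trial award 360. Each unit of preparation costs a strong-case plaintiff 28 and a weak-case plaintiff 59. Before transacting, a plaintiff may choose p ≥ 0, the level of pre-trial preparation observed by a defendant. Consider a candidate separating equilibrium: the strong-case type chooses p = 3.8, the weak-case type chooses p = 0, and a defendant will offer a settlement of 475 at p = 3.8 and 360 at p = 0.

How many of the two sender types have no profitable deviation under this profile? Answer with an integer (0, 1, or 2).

2

Weak-case type: stay at 0 → 360; mimic → 475 − 59 × 3.8 = 250.8. IC holds (360 ≥ 250.8).
Strong-case type: signal → 475 − 28 × 3.8 = 368.6; deviate to 0 → 360. IC holds (368.6 ≥ 360).
2 of 2 constraints hold, so this is a separating equilibrium.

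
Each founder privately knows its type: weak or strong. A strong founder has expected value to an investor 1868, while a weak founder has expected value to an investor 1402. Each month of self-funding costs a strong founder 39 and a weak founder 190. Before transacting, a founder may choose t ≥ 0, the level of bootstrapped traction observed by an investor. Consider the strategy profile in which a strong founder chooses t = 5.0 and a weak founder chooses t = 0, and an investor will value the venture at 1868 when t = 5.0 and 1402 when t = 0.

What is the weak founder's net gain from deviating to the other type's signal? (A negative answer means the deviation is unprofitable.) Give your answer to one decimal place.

Playing t = 0 the weak founder receives 1402.
Deviating to t = 5.0 brings payment 1868 at cost 190 × 5.0 = 950, netting 918.
Gain from deviating: 918 − 1402 = -484.0.
The gain is negative, so the weak type's incentive-compatibility constraint is satisfied.

-484.0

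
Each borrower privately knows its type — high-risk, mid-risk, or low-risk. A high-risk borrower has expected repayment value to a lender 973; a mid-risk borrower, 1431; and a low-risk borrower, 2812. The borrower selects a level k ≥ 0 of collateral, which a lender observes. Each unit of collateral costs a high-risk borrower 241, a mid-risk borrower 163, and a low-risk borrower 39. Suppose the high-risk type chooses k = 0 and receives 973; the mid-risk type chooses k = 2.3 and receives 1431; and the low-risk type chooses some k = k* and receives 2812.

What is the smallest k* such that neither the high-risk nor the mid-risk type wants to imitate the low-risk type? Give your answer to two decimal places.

10.77

High-risk type (on-path payoff 973) won't mimic when 973 ≥ 2812 − 241·k*, i.e. k* ≥ 7.63.
Mid-risk type (on-path payoff 1431 − 163×2.3 = 1056.1) won't mimic when 1056.1 ≥ 2812 − 163·k*, i.e. k* ≥ 10.77.
Both must hold, so k* = max(7.63, 10.77) = 10.77. The mid-risk type's constraint binds.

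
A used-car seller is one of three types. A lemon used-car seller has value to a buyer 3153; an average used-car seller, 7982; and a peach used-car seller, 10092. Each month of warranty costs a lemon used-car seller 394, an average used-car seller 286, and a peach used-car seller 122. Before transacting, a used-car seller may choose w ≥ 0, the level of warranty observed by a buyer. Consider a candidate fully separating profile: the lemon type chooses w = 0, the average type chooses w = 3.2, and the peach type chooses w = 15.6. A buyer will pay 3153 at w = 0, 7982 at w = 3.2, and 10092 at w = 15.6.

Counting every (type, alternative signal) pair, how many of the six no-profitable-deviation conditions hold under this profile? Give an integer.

4

Lemon (own payoff 3153): to w=3.2 gives 7982 − 394×3.2 = 6721.2 → profitable ✗; to w=15.6 gives 10092 − 394×15.6 = 3945.6 → profitable ✗.
Peach (own payoff 10092 − 122×15.6 = 8188.8): to w=0 gives 3153 → no gain ✓; to w=3.2 gives 7982 − 122×3.2 = 7591.6 → no gain ✓.
Average (own payoff 7982 − 286×3.2 = 7066.8): to w=0 gives 3153 → no gain ✓; to w=15.6 gives 10092 − 286×15.6 = 5630.4 → no gain ✓.
4 of the 6 constraints hold; not an equilibrium.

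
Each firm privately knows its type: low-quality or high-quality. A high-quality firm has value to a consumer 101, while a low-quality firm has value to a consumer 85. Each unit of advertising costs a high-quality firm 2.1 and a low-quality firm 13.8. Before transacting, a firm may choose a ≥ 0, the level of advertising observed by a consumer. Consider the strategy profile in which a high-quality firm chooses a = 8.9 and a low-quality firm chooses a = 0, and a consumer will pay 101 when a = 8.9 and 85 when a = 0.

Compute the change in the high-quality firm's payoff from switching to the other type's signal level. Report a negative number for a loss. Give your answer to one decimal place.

2.7

Playing a = 8.9 the high-quality firm receives 101 − 2.1 × 8.9 = 82.31.
Deviating to a = 0 yields 85 instead.
Gain from deviating: 85 − 82.31 = 2.69, i.e. 2.7 to one decimal place.
The gain is positive, so the high-quality type's incentive-compatibility constraint is violated — this profile is not a separating equilibrium.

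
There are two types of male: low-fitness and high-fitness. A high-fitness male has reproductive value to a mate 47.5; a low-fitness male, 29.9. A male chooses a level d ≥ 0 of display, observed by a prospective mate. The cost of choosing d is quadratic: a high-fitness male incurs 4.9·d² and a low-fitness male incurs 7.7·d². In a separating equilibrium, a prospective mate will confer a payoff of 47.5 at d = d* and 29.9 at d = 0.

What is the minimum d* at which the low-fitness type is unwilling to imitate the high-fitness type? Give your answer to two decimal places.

1.51

The low-fitness type at d = 0 receives 29.9; imitating at d* yields 47.5 − 7.7·d*².
Indifference: 29.9 = 47.5 − 7.7·d*², so d*² = (47.5 − 29.9) / 7.7 ≈ 2.2857.
d* = √2.2857 ≈ 1.51.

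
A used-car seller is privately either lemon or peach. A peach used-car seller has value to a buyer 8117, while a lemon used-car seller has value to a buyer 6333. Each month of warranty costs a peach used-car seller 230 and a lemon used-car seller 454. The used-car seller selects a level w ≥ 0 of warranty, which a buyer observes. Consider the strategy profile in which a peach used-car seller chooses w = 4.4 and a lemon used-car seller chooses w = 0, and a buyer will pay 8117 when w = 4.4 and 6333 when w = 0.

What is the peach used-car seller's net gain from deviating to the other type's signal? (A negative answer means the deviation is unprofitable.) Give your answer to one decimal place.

Playing w = 4.4 the peach used-car seller receives 8117 − 230 × 4.4 = 7105.
Deviating to w = 0 yields 6333 instead.
Gain from deviating: 6333 − 7105 = -772.0.
The gain is negative, so the peach type's incentive-compatibility constraint is satisfied.

-772.0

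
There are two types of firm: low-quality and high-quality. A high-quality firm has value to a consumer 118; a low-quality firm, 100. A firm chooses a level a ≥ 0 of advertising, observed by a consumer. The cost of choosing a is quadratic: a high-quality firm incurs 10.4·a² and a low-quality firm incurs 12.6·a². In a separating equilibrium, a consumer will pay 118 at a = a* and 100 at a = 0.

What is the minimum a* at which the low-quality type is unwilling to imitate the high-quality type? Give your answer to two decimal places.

The low-quality type at a = 0 receives 100; imitating at a* yields 118 − 12.6·a*².
Indifference: 100 = 118 − 12.6·a*², so a*² = (118 − 100) / 12.6 ≈ 1.4286.
a* = √1.4286 ≈ 1.20.

1.20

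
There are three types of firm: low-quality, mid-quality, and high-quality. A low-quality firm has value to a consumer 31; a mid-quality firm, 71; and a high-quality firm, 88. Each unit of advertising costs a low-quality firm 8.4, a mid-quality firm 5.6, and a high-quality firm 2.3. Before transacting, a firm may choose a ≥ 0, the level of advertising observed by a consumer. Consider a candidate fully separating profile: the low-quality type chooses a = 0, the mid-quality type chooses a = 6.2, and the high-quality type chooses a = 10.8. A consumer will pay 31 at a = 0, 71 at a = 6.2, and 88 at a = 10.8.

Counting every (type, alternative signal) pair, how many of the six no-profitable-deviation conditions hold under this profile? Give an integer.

6

Mid-quality (own payoff 71 − 5.6×6.2 = 36.28): to a=0 gives 31 → no gain ✓; to a=10.8 gives 88 − 5.6×10.8 = 27.52 → no gain ✓.
Low-quality (own payoff 31): to a=6.2 gives 71 − 8.4×6.2 = 18.92 → no gain ✓; to a=10.8 gives 88 − 8.4×10.8 = -2.72 → no gain ✓.
High-quality (own payoff 88 − 2.3×10.8 = 63.16): to a=0 gives 31 → no gain ✓; to a=6.2 gives 71 − 2.3×6.2 = 56.74 → no gain ✓.
6 of the 6 constraints hold; this profile is a separating equilibrium.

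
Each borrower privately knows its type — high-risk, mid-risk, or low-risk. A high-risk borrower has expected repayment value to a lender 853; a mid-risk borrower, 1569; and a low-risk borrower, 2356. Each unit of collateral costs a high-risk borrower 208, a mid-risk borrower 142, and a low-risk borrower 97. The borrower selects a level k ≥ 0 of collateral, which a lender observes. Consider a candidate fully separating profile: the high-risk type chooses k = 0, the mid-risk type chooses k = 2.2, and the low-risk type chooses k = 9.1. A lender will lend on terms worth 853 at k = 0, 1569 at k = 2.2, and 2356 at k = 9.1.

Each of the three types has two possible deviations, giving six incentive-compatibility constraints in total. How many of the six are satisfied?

5

High-risk (own payoff 853): to k=2.2 gives 1569 − 208×2.2 = 1111.4 → profitable ✗; to k=9.1 gives 2356 − 208×9.1 = 463.2 → no gain ✓.
Mid-risk (own payoff 1569 − 142×2.2 = 1256.6): to k=0 gives 853 → no gain ✓; to k=9.1 gives 2356 − 142×9.1 = 1063.8 → no gain ✓.
Low-risk (own payoff 2356 − 97×9.1 = 1473.3): to k=0 gives 853 → no gain ✓; to k=2.2 gives 1569 − 97×2.2 = 1355.6 → no gain ✓.
5 of the 6 constraints hold; not an equilibrium.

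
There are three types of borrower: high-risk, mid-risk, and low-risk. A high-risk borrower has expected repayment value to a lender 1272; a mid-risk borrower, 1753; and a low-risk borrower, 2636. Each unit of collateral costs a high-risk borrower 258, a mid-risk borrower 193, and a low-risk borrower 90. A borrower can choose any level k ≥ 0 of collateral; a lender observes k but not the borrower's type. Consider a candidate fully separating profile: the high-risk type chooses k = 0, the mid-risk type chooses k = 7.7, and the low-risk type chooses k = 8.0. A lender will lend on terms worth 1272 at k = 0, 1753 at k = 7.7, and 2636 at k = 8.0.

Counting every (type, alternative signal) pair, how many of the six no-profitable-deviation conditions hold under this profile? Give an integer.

Low-risk (own payoff 2636 − 90×8.0 = 1916): to k=0 gives 1272 → no gain ✓; to k=7.7 gives 1753 − 90×7.7 = 1060 → no gain ✓.
High-risk (own payoff 1272): to k=7.7 gives 1753 − 258×7.7 = -233.6 → no gain ✓; to k=8.0 gives 2636 − 258×8.0 = 572 → no gain ✓.
Mid-risk (own payoff 1753 − 193×7.7 = 266.9): to k=0 gives 1272 → profitable ✗; to k=8.0 gives 2636 − 193×8.0 = 1092 → profitable ✗.
4 of the 6 constraints hold; not an equilibrium.

4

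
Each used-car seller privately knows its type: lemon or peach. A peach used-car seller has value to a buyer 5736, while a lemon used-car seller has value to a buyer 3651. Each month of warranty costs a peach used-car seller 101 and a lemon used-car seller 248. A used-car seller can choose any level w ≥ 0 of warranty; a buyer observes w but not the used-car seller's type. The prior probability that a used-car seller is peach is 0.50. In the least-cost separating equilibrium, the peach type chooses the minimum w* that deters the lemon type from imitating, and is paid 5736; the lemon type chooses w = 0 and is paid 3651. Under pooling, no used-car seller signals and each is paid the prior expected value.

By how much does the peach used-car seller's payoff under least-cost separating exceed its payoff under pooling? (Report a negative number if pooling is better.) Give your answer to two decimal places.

Least-cost separating signal: w* solves 3651 = 5736 − 248·w*, so w* = (5736 − 3651)/248 ≈ 8.4073.
Peach type's separating payoff: 5736 − 101 × w* = 5736 − 101 × (5736 − 3651)/248 = 5736 − 210585/248 ≈ 4886.8669.
Pooling payoff: 0.50 × 5736 + 0.50 × 3651 = 4693.5.
Difference: 4886.8669 − 4693.5 = 193.3669, i.e. 193.37 to two decimal places.
The peach type prefers to separate.

193.37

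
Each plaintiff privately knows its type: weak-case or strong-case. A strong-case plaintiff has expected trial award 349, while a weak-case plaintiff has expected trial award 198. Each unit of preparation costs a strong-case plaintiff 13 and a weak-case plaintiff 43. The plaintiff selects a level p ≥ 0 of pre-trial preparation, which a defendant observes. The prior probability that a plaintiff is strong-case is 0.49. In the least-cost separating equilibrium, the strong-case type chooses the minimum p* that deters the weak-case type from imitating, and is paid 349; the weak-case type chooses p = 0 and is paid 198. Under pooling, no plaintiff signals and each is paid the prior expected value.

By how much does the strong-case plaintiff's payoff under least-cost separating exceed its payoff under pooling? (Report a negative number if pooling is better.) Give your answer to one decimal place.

31.4

Least-cost separating signal: p* solves 198 = 349 − 43·p*, so p* = (349 − 198)/43 ≈ 3.5116.
Strong-case type's separating payoff: 349 − 13 × p* = 349 − 13 × (349 − 198)/43 = 349 − 1963/43 ≈ 303.349.
Pooling payoff: 0.49 × 349 + 0.51 × 198 = 271.99.
Difference: 303.349 − 271.99 = 31.359, i.e. 31.4 to one decimal place.
The strong-case type prefers to separate.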